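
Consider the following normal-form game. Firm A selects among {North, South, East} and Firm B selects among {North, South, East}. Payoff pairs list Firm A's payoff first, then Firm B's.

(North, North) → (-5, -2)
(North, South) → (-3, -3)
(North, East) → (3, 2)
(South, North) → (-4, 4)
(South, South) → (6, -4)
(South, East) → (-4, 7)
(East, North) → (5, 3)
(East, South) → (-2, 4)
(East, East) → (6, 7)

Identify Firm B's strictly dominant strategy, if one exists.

Check whether one of Firm B's strategies beats all alternatives regardless of what the opponent does.
East strictly dominates: vs North: 2 > each of {-2, -3}; vs South: 7 > each of {4, -4}; vs East: 7 > each of {3, 4}.

East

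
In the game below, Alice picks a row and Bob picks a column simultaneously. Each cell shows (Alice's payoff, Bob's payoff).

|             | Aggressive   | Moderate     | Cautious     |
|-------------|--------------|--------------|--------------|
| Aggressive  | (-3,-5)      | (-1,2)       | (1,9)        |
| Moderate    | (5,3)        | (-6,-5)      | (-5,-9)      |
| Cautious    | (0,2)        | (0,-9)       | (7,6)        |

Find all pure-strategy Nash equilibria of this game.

(Moderate, Aggressive) and (Cautious, Cautious)

A profile is a Nash equilibrium when each player is best-responding to the other.
Alice's best responses — vs Aggressive: Moderate (payoff 5); vs Moderate: Cautious (payoff 0); vs Cautious: Cautious (payoff 7).
Bob's best responses — vs Aggressive: Cautious (payoff 9); vs Moderate: Aggressive (payoff 3); vs Cautious: Cautious (payoff 6).
Mutual best responses occur at (Moderate, Aggressive) and (Cautious, Cautious); at each, neither player gains by switching.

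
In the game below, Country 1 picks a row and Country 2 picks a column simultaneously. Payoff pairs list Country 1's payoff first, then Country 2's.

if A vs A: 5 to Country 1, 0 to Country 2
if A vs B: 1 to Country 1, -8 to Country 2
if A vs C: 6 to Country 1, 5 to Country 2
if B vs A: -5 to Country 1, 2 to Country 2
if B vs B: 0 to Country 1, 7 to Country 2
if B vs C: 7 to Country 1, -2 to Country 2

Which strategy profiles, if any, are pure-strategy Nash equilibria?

There is no pure-strategy Nash equilibrium

Check mutual best responses: a cell is a NE iff neither player can gain by unilaterally deviating.
Country 1's best responses — vs A: A (payoff 5); vs B: A (payoff 1); vs C: B (payoff 7).
Country 2's best responses — vs A: C (payoff 5); vs B: B (payoff 7).
No cell has both players best-responding. For instance, Country 1's best reply to A is A, but against A Country 2 prefers C over A.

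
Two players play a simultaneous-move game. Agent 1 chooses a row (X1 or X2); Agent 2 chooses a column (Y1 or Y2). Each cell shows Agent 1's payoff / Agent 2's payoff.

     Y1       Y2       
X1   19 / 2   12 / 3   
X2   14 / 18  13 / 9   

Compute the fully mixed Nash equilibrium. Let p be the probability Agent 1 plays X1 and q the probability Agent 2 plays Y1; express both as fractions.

Each player's mixing probability is pinned down by making the *other* player indifferent.
Agent 2 indifferent between Y1 and Y2: p·2 + (1−p)·18 = p·3 + (1−p)·9 ⟹ 18 + (-16)p = 9 + (-6)p ⟹ p = 9/10.
Agent 1 indifferent between X1 and X2: q·19 + (1−q)·12 = q·14 + (1−q)·13 ⟹ 12 + 7q = 13 + 1q ⟹ q = 1/6.

p = 9/10, q = 1/6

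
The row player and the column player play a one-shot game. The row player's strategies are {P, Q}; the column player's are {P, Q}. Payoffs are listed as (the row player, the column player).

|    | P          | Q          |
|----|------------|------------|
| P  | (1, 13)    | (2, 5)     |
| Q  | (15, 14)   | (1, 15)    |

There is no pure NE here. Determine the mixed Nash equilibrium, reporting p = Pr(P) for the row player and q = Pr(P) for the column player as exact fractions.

In a mixed NE each player is indifferent between their pure strategies, so the opponent's mix sets the indifference.
The column player indifferent between P and Q: p·13 + (1−p)·14 = p·5 + (1−p)·15 ⟹ 14 + (-1)p = 15 + (-10)p ⟹ p = 1/9.
The row player indifferent between P and Q: q·1 + (1−q)·2 = q·15 + (1−q)·1 ⟹ 2 + (-1)q = 1 + 14q ⟹ q = 1/15.

p = 1/9, q = 1/15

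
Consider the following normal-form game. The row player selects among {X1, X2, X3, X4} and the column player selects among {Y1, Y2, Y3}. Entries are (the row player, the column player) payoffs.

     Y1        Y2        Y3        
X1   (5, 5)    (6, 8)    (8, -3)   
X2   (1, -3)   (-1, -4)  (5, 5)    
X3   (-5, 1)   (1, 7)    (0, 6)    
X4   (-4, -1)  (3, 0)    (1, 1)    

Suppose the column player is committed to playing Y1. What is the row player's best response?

With the column player fixed at Y1, the row player's payoffs are: X1 → 5, X2 → 1, X3 → -5, X4 → -4.
The maximum is 5, achieved by X1.

X1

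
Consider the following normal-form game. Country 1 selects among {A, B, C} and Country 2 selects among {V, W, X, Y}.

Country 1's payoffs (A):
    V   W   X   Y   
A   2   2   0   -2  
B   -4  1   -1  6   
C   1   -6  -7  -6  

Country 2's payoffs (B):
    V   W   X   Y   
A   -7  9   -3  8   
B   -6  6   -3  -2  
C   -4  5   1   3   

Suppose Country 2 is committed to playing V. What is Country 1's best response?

A

With Country 2 fixed at V, Country 1's payoffs are: A → 2, B → -4, C → 1.
The maximum is 2, achieved by A.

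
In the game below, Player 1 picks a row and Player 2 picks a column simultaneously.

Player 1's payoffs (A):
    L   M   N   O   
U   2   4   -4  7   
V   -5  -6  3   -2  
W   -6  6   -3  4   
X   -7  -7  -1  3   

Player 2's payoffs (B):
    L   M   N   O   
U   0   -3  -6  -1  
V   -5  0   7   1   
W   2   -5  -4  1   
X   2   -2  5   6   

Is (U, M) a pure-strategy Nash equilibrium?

Holding Player 2 at M: Player 1 gets 4 from U but could get 6 by switching to W. Player 1 has a profitable deviation.

No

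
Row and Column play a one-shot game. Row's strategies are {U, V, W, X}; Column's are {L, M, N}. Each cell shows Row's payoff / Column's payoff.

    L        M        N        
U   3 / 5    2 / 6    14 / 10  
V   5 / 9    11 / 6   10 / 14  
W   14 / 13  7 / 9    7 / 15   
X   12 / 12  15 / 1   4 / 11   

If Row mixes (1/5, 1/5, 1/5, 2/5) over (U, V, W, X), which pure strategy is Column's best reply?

Compute Column's expected payoff from each pure strategy against the given mix.
L: (1/5)·5 + (1/5)·9 + (1/5)·13 + (2/5)·12 = 51/5
M: (1/5)·6 + (1/5)·6 + (1/5)·9 + (2/5)·1 = 23/5
N: (1/5)·10 + (1/5)·14 + (1/5)·15 + (2/5)·11 = 61/5
Highest expected payoff is 61/5, from N.

N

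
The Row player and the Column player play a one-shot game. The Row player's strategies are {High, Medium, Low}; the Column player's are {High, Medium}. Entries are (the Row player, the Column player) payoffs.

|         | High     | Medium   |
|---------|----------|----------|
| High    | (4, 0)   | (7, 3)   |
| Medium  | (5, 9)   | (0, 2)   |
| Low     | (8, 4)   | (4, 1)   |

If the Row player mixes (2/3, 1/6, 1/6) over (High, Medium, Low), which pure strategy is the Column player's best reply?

The Column player's best reply maximizes expected payoff against the mix.
High: (2/3)·0 + (1/6)·9 + (1/6)·4 = 13/6
Medium: (2/3)·3 + (1/6)·2 + (1/6)·1 = 5/2
Highest expected payoff is 5/2, from Medium.

Medium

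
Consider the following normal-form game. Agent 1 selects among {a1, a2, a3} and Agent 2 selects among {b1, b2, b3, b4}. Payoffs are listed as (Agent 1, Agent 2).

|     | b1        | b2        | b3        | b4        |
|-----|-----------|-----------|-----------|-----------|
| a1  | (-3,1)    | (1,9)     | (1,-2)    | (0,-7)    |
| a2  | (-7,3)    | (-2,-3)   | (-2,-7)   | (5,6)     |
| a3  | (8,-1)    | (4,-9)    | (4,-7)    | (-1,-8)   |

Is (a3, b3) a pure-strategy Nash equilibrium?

No

Holding Agent 2 at b3: Agent 1 gets 4 from a3, versus 1 from a1, -2 from a2. No profitable deviation for Agent 1.
Holding Agent 1 at a3: Agent 2 gets -7 from b3 but could get -1 by switching to b1. Agent 2 has a profitable deviation.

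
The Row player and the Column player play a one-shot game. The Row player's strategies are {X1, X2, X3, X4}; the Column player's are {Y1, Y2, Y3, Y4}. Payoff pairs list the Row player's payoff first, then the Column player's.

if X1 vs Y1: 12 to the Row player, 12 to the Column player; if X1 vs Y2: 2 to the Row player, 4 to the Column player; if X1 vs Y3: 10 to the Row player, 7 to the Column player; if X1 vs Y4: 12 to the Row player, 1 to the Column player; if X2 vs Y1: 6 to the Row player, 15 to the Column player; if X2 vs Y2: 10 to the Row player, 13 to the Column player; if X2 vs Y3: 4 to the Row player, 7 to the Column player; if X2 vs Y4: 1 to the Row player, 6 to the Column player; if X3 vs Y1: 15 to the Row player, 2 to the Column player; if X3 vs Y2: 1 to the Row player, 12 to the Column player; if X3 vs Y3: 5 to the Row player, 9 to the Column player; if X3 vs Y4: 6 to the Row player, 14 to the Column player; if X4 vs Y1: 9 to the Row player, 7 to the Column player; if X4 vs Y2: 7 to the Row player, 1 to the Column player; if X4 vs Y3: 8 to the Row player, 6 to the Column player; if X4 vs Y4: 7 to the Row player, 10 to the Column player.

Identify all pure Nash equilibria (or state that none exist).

Find each player's best response to every opponent strategy; NE are the intersections.
The Row player's best responses — vs Y1: X3 (payoff 15); vs Y2: X2 (payoff 10); vs Y3: X1 (payoff 10); vs Y4: X1 (payoff 12).
The Column player's best responses — vs X1: Y1 (payoff 12); vs X2: Y1 (payoff 15); vs X3: Y4 (payoff 14); vs X4: Y4 (payoff 10).
No cell has both players best-responding. For instance, the Row player's best reply to Y4 is X1, but against X1 the Column player prefers Y1 over Y4.

No pure-strategy Nash equilibrium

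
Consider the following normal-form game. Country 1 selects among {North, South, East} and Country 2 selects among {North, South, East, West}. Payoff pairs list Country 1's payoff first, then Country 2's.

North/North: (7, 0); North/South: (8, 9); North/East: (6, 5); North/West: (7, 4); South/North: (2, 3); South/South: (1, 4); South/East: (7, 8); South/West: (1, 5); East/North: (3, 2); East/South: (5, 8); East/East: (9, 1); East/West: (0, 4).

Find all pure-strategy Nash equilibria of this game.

(North, South)

Check mutual best responses: a cell is a NE iff neither player can gain by unilaterally deviating.
Country 1's best responses — vs North: North (payoff 7); vs South: North (payoff 8); vs East: East (payoff 9); vs West: North (payoff 7).
Country 2's best responses — vs North: South (payoff 9); vs South: East (payoff 8); vs East: South (payoff 8).
The only mutual best response is (North, South); neither player gains by switching there.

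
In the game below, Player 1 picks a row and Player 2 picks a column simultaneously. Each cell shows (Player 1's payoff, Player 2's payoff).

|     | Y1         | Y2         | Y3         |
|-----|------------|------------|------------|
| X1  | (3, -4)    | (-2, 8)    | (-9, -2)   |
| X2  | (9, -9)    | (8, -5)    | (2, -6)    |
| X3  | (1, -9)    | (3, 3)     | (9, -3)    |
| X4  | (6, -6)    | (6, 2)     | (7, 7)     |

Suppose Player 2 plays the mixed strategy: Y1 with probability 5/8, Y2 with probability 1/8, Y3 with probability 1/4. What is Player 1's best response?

Player 1's best reply maximizes expected payoff against the mix.
X1: (5/8)·3 + (1/8)·(-2) + (1/4)·(-9) = -5/8
X2: (5/8)·9 + (1/8)·8 + (1/4)·2 = 57/8
X3: (5/8)·1 + (1/8)·3 + (1/4)·9 = 13/4
X4: (5/8)·6 + (1/8)·6 + (1/4)·7 = 25/4
Highest expected payoff is 57/8, from X2.

X2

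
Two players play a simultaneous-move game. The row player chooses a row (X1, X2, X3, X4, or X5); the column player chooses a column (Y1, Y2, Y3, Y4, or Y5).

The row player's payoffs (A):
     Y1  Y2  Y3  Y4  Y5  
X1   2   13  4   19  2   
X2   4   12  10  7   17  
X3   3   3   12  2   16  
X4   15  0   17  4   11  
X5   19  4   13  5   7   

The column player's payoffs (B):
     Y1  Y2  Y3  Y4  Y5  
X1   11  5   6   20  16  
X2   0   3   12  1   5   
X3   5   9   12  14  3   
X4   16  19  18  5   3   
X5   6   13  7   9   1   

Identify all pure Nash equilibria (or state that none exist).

Check mutual best responses: a cell is a NE iff neither player can gain by unilaterally deviating.
The row player's best responses — vs Y1: X5 (payoff 19); vs Y2: X1 (payoff 13); vs Y3: X4 (payoff 17); vs Y4: X1 (payoff 19); vs Y5: X2 (payoff 17).
The column player's best responses — vs X1: Y4 (payoff 20); vs X2: Y3 (payoff 12); vs X3: Y4 (payoff 14); vs X4: Y2 (payoff 19); vs X5: Y2 (payoff 13).
The only mutual best response is (X1, Y4); neither player gains by switching there.

(X1, Y4)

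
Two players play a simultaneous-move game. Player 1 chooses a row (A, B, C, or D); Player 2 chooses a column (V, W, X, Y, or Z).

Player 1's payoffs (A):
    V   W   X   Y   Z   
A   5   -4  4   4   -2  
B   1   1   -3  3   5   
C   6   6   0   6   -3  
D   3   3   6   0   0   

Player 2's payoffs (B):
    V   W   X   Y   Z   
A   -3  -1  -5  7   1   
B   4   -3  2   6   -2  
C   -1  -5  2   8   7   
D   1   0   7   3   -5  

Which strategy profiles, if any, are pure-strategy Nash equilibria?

(C, Y) and (D, X)

Find each player's best response to every opponent strategy; NE are the intersections.
Player 1's best responses — vs V: C (payoff 6); vs W: C (payoff 6); vs X: D (payoff 6); vs Y: C (payoff 6); vs Z: B (payoff 5).
Player 2's best responses — vs A: Y (payoff 7); vs B: Y (payoff 6); vs C: Y (payoff 8); vs D: X (payoff 7).
Mutual best responses occur at (C, Y) and (D, X); at each, neither player gains by switching.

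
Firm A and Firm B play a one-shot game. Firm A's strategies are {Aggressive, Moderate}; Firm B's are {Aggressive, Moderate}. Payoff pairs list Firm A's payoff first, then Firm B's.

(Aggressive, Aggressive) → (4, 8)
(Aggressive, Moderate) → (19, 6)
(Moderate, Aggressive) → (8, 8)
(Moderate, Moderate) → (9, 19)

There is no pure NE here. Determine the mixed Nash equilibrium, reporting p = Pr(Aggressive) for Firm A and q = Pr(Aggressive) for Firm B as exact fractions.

p = 11/13, q = 5/7

In a mixed NE each player is indifferent between their pure strategies, so the opponent's mix sets the indifference.
Firm B indifferent between Aggressive and Moderate: p·8 + (1−p)·8 = p·6 + (1−p)·19 ⟹ 8 + 0p = 19 + (-13)p ⟹ p = 11/13.
Firm A indifferent between Aggressive and Moderate: q·4 + (1−q)·19 = q·8 + (1−q)·9 ⟹ 19 + (-15)q = 9 + (-1)q ⟹ q = 5/7.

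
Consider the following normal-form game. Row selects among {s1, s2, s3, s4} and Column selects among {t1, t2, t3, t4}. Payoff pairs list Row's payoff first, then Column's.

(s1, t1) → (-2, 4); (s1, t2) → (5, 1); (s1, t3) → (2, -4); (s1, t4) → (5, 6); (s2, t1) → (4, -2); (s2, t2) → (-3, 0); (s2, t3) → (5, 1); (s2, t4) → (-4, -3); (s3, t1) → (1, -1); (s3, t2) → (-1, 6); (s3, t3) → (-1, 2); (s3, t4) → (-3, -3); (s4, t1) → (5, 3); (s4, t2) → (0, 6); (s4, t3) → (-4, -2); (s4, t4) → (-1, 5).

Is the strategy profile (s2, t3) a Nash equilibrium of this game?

Holding Column at t3: Row gets 5 from s2, versus 2 from s1, -1 from s3, -4 from s4. No profitable deviation for Row.
Holding Row at s2: Column gets 1 from t3, versus -2 from t1, 0 from t2, -3 from t4. No profitable deviation for Column either.

Yes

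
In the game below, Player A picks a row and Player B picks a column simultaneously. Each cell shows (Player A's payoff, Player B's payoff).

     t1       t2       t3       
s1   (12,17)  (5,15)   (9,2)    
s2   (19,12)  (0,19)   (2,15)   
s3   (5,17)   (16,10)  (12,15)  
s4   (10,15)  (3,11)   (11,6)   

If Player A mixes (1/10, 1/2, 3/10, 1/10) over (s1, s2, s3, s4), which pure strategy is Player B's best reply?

Compute Player B's expected payoff from each pure strategy against the given mix.
t1: (1/10)·17 + (1/2)·12 + (3/10)·17 + (1/10)·15 = 143/10
t2: (1/10)·15 + (1/2)·19 + (3/10)·10 + (1/10)·11 = 151/10
t3: (1/10)·2 + (1/2)·15 + (3/10)·15 + (1/10)·6 = 64/5
Highest expected payoff is 151/10, from t2.

t2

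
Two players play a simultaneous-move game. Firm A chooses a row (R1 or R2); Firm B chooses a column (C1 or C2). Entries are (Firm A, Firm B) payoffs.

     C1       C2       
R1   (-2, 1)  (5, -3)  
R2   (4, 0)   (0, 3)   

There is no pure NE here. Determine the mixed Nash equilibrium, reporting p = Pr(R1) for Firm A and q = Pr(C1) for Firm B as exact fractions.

In a mixed NE each player is indifferent between their pure strategies, so the opponent's mix sets the indifference.
Firm B indifferent between C1 and C2: p·1 + (1−p)·0 = p·(-3) + (1−p)·3 ⟹ 0 + 1p = 3 + (-6)p ⟹ p = 3/7.
Firm A indifferent between R1 and R2: q·(-2) + (1−q)·5 = q·4 + (1−q)·0 ⟹ 5 + (-7)q = 0 + 4q ⟹ q = 5/11.

p = 3/7, q = 5/11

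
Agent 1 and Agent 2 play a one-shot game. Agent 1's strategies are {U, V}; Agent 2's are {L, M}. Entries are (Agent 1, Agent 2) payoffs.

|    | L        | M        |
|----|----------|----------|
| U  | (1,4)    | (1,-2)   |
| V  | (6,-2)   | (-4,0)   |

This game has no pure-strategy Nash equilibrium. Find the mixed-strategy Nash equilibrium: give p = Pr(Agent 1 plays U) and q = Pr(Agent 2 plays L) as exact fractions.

p = 1/4, q = 1/2

In a mixed NE each player is indifferent between their pure strategies, so the opponent's mix sets the indifference.
Agent 2 indifferent between L and M: p·4 + (1−p)·(-2) = p·(-2) + (1−p)·0 ⟹ (-2) + 6p = 0 + (-2)p ⟹ p = 1/4.
Agent 1 indifferent between U and V: q·1 + (1−q)·1 = q·6 + (1−q)·(-4) ⟹ 1 + 0q = (-4) + 10q ⟹ q = 1/2.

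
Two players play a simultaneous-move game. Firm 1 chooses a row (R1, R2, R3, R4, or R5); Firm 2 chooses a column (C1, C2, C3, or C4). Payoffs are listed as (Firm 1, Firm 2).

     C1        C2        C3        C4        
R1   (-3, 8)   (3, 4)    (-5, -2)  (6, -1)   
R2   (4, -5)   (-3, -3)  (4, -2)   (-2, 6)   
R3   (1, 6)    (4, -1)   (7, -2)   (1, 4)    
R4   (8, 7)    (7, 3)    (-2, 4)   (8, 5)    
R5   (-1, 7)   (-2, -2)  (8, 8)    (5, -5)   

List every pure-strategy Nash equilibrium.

Check mutual best responses: a cell is a NE iff neither player can gain by unilaterally deviating.
Firm 1's best responses — vs C1: R4 (payoff 8); vs C2: R4 (payoff 7); vs C3: R5 (payoff 8); vs C4: R4 (payoff 8).
Firm 2's best responses — vs R1: C1 (payoff 8); vs R2: C4 (payoff 6); vs R3: C1 (payoff 6); vs R4: C1 (payoff 7); vs R5: C3 (payoff 8).
Mutual best responses occur at (R4, C1) and (R5, C3); at each, neither player gains by switching.

(R4, C1) and (R5, C3)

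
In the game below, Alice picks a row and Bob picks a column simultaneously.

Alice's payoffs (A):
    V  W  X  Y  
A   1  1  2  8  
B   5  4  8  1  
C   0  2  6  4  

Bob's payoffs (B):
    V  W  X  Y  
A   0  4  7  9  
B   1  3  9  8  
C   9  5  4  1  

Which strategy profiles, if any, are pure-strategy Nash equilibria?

Find each player's best response to every opponent strategy; NE are the intersections.
Alice's best responses — vs V: B (payoff 5); vs W: B (payoff 4); vs X: B (payoff 8); vs Y: A (payoff 8).
Bob's best responses — vs A: Y (payoff 9); vs B: X (payoff 9); vs C: V (payoff 9).
Mutual best responses occur at (A, Y) and (B, X); at each, neither player gains by switching.

(A, Y) and (B, X)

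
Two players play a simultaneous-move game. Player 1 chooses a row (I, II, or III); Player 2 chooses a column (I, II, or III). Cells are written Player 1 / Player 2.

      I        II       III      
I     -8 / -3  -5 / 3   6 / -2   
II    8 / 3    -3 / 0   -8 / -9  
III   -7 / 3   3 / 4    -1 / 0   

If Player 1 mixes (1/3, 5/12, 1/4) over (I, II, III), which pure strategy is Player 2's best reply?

II

Player 2's best reply maximizes expected payoff against the mix.
I: (1/3)·(-3) + (5/12)·3 + (1/4)·3 = 1
II: (1/3)·3 + (5/12)·0 + (1/4)·4 = 2
III: (1/3)·(-2) + (5/12)·(-9) + (1/4)·0 = -53/12
Highest expected payoff is 2, from II.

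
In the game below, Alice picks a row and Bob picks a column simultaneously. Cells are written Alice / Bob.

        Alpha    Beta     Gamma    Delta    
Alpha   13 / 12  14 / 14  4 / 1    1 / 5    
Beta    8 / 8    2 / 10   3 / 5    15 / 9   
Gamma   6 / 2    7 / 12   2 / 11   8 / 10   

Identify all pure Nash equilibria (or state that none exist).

(Alpha, Beta)

Find each player's best response to every opponent strategy; NE are the intersections.
Alice's best responses — vs Alpha: Alpha (payoff 13); vs Beta: Alpha (payoff 14); vs Gamma: Alpha (payoff 4); vs Delta: Beta (payoff 15).
Bob's best responses — vs Alpha: Beta (payoff 14); vs Beta: Beta (payoff 10); vs Gamma: Beta (payoff 12).
The only mutual best response is (Alpha, Beta); neither player gains by switching there.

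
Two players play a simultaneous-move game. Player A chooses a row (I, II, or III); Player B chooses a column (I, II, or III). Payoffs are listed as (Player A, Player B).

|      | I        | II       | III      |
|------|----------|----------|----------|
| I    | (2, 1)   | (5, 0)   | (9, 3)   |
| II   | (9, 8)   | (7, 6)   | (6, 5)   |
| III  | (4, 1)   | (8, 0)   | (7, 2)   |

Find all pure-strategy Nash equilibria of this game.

(I, III) and (II, I)

Check mutual best responses: a cell is a NE iff neither player can gain by unilaterally deviating.
Player A's best responses — vs I: II (payoff 9); vs II: III (payoff 8); vs III: I (payoff 9).
Player B's best responses — vs I: III (payoff 3); vs II: I (payoff 8); vs III: III (payoff 2).
Mutual best responses occur at (I, III) and (II, I); at each, neither player gains by switching.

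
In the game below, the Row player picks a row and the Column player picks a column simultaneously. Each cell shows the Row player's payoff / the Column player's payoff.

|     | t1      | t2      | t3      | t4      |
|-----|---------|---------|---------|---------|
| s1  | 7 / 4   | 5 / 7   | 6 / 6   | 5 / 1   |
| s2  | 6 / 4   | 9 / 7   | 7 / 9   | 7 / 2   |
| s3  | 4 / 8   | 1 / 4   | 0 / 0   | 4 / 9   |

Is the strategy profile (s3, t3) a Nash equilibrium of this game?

No

Holding the Column player at t3: the Row player gets 0 from s3 but could get 7 by switching to s2. The Row player has a profitable deviation.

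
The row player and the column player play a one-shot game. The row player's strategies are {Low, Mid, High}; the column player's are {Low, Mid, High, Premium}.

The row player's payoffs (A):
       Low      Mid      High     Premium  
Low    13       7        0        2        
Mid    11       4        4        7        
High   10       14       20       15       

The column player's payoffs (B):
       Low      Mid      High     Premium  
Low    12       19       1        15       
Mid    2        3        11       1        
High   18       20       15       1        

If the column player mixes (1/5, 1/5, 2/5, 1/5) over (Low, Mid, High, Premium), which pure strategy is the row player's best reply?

High

Compute the row player's expected payoff from each pure strategy against the given mix.
Low: (1/5)·13 + (1/5)·7 + (2/5)·0 + (1/5)·2 = 22/5
Mid: (1/5)·11 + (1/5)·4 + (2/5)·4 + (1/5)·7 = 6
High: (1/5)·10 + (1/5)·14 + (2/5)·20 + (1/5)·15 = 79/5
Highest expected payoff is 79/5, from High.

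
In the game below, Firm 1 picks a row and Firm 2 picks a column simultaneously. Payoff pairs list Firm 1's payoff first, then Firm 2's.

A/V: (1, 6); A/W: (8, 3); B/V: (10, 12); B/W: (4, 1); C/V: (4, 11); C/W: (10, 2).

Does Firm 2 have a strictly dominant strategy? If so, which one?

A strategy is strictly dominant if it gives Firm 2 a strictly higher payoff than every other strategy, against every choice by the opponent.
V strictly dominates: vs A: 6 > 3; vs B: 12 > 1; vs C: 11 > 2.

V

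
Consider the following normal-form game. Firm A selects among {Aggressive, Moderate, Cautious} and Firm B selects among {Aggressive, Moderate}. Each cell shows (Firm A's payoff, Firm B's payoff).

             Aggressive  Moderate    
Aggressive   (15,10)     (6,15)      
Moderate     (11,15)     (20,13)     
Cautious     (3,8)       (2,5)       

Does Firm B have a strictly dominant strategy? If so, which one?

No strictly dominant strategy

A strategy is strictly dominant if it gives Firm B a strictly higher payoff than every other strategy, against every choice by the opponent.
Aggressive is not dominant: against Aggressive, Moderate gives 15 > 10.
Moderate is not dominant: against Moderate, Aggressive gives 15 > 13.
No single strategy is best against every opponent action.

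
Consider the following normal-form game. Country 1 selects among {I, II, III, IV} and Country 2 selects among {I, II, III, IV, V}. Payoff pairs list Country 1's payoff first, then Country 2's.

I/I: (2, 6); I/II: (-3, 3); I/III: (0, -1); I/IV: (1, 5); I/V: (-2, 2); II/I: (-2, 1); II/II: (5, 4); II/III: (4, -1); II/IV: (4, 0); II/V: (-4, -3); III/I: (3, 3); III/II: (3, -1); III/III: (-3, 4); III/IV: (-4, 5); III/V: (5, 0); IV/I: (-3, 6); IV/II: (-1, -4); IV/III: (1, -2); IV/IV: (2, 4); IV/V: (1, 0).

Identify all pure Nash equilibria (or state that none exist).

(II, II)

Find each player's best response to every opponent strategy; NE are the intersections.
Country 1's best responses — vs I: III (payoff 3); vs II: II (payoff 5); vs III: II (payoff 4); vs IV: II (payoff 4); vs V: III (payoff 5).
Country 2's best responses — vs I: I (payoff 6); vs II: II (payoff 4); vs III: IV (payoff 5); vs IV: I (payoff 6).
The only mutual best response is (II, II); neither player gains by switching there.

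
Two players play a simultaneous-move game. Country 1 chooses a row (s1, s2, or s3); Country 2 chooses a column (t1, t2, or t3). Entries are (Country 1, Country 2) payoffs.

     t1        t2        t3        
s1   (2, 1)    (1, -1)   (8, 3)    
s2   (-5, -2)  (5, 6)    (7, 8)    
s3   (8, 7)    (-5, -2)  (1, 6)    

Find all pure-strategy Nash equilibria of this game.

Find each player's best response to every opponent strategy; NE are the intersections.
Country 1's best responses — vs t1: s3 (payoff 8); vs t2: s2 (payoff 5); vs t3: s1 (payoff 8).
Country 2's best responses — vs s1: t3 (payoff 3); vs s2: t3 (payoff 8); vs s3: t1 (payoff 7).
Mutual best responses occur at (s1, t3) and (s3, t1); at each, neither player gains by switching.

(s1, t3) and (s3, t1)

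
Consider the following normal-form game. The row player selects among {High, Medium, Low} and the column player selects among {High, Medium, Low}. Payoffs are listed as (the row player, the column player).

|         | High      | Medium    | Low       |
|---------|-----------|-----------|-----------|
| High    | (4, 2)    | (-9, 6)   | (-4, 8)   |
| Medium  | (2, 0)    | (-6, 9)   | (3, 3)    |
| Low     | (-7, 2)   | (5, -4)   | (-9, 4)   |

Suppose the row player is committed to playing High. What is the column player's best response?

Low

With the row player fixed at High, the column player's payoffs are: High → 2, Medium → 6, Low → 8.
The maximum is 8, achieved by Low.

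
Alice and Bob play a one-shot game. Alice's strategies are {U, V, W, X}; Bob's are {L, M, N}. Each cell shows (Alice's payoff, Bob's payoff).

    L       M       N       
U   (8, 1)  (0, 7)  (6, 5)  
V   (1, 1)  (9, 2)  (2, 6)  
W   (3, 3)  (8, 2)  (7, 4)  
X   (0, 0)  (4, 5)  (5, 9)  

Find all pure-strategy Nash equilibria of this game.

Find each player's best response to every opponent strategy; NE are the intersections.
Alice's best responses — vs L: U (payoff 8); vs M: V (payoff 9); vs N: W (payoff 7).
Bob's best responses — vs U: M (payoff 7); vs V: N (payoff 6); vs W: N (payoff 4); vs X: N (payoff 9).
The only mutual best response is (W, N); neither player gains by switching there.

(W, N)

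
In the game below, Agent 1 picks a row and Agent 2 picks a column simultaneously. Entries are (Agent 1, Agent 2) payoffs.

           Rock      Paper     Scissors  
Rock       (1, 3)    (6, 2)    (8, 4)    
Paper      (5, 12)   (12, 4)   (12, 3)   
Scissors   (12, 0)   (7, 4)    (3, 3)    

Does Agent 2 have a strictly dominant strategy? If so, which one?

A strategy is strictly dominant if it gives Agent 2 a strictly higher payoff than every other strategy, against every choice by the opponent.
Rock is not dominant: against Rock, Scissors gives 4 > 3.
Paper is not dominant: against Rock, Rock gives 3 > 2.
Scissors is not dominant: against Paper, Rock gives 12 > 3.
No single strategy is best against every opponent action.

No strictly dominant strategy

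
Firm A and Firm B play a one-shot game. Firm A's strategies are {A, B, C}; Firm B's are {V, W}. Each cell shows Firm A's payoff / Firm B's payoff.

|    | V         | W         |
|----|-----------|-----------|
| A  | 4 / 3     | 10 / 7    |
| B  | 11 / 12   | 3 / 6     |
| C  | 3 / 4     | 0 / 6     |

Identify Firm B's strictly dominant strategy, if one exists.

Check whether one of Firm B's strategies beats all alternatives regardless of what the opponent does.
V is not dominant: against A, W gives 7 > 3.
W is not dominant: against B, V gives 12 > 6.
No single strategy is best against every opponent action.

None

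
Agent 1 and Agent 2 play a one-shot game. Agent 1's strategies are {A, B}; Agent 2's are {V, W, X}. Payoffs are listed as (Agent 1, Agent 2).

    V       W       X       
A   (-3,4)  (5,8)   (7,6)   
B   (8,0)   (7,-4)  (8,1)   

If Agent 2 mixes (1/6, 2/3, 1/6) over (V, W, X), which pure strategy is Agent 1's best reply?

Compute Agent 1's expected payoff from each pure strategy against the given mix.
A: (1/6)·(-3) + (2/3)·5 + (1/6)·7 = 4
B: (1/6)·8 + (2/3)·7 + (1/6)·8 = 22/3
Highest expected payoff is 22/3, from B.

B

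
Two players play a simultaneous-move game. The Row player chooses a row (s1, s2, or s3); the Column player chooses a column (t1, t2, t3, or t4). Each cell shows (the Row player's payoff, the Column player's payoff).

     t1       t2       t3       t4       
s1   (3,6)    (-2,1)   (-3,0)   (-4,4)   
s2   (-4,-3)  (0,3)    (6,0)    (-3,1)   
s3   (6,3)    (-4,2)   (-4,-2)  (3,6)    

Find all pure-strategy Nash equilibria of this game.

A profile is a Nash equilibrium when each player is best-responding to the other.
The Row player's best responses — vs t1: s3 (payoff 6); vs t2: s2 (payoff 0); vs t3: s2 (payoff 6); vs t4: s3 (payoff 3).
The Column player's best responses — vs s1: t1 (payoff 6); vs s2: t2 (payoff 3); vs s3: t4 (payoff 6).
Mutual best responses occur at (s2, t2) and (s3, t4); at each, neither player gains by switching.

(s2, t2) and (s3, t4)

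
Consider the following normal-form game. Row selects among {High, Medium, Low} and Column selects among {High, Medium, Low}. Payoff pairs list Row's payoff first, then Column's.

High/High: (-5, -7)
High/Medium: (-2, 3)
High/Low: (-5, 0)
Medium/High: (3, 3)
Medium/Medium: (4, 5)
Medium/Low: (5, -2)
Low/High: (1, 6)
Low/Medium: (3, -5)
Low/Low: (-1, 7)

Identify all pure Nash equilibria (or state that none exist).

A profile is a Nash equilibrium when each player is best-responding to the other.
Row's best responses — vs High: Medium (payoff 3); vs Medium: Medium (payoff 4); vs Low: Medium (payoff 5).
Column's best responses — vs High: Medium (payoff 3); vs Medium: Medium (payoff 5); vs Low: Low (payoff 7).
The only mutual best response is (Medium, Medium); neither player gains by switching there.

(Medium, Medium)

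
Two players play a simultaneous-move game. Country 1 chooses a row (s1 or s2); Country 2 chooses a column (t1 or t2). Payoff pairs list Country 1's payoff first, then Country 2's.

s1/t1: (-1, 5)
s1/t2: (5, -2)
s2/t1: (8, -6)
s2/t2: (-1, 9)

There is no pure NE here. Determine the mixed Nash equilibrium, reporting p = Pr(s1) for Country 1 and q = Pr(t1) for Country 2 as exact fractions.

p = 15/22, q = 2/5

Each player's mixing probability is pinned down by making the *other* player indifferent.
Country 2 indifferent between t1 and t2: p·5 + (1−p)·(-6) = p·(-2) + (1−p)·9 ⟹ (-6) + 11p = 9 + (-11)p ⟹ p = 15/22.
Country 1 indifferent between s1 and s2: q·(-1) + (1−q)·5 = q·8 + (1−q)·(-1) ⟹ 5 + (-6)q = (-1) + 9q ⟹ q = 2/5.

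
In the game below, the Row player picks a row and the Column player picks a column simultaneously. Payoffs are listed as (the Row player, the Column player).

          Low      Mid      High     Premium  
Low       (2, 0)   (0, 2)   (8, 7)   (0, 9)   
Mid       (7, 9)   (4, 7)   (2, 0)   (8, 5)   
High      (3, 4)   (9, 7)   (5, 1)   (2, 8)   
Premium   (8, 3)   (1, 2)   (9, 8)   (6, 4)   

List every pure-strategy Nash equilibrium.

(Premium, High)

A profile is a Nash equilibrium when each player is best-responding to the other.
The Row player's best responses — vs Low: Premium (payoff 8); vs Mid: High (payoff 9); vs High: Premium (payoff 9); vs Premium: Mid (payoff 8).
The Column player's best responses — vs Low: Premium (payoff 9); vs Mid: Low (payoff 9); vs High: Premium (payoff 8); vs Premium: High (payoff 8).
The only mutual best response is (Premium, High); neither player gains by switching there.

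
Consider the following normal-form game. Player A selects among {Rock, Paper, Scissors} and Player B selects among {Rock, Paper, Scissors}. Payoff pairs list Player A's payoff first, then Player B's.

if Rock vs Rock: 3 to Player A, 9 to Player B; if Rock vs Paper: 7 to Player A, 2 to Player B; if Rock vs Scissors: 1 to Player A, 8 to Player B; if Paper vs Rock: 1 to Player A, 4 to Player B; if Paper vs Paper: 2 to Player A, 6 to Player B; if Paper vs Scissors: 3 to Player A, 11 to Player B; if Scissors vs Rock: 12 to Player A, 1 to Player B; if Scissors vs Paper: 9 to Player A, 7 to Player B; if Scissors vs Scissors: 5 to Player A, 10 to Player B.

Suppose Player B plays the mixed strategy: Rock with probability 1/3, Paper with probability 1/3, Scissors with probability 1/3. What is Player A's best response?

Compute Player A's expected payoff from each pure strategy against the given mix.
Rock: (1/3)·3 + (1/3)·7 + (1/3)·1 = 11/3
Paper: (1/3)·1 + (1/3)·2 + (1/3)·3 = 2
Scissors: (1/3)·12 + (1/3)·9 + (1/3)·5 = 26/3
Highest expected payoff is 26/3, from Scissors.

Scissors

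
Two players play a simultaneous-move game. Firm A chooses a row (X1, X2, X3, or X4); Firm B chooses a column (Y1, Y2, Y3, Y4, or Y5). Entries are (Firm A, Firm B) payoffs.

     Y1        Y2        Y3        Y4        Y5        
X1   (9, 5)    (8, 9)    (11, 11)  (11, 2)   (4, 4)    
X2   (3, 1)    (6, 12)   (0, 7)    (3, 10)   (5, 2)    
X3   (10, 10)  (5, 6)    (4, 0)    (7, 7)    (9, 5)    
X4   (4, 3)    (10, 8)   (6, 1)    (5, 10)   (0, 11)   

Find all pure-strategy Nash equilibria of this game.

Find each player's best response to every opponent strategy; NE are the intersections.
Firm A's best responses — vs Y1: X3 (payoff 10); vs Y2: X4 (payoff 10); vs Y3: X1 (payoff 11); vs Y4: X1 (payoff 11); vs Y5: X3 (payoff 9).
Firm B's best responses — vs X1: Y3 (payoff 11); vs X2: Y2 (payoff 12); vs X3: Y1 (payoff 10); vs X4: Y5 (payoff 11).
Mutual best responses occur at (X1, Y3) and (X3, Y1); at each, neither player gains by switching.

(X1, Y3) and (X3, Y1)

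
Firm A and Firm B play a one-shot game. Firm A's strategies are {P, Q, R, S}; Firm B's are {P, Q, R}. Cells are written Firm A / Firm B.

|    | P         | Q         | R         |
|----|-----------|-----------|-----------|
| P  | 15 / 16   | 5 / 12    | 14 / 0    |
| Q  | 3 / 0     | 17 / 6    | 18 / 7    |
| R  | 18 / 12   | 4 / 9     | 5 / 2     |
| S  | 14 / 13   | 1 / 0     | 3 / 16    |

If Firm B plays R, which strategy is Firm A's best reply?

Q

With Firm B fixed at R, Firm A's payoffs are: P → 14, Q → 18, R → 5, S → 3.
The maximum is 18, achieved by Q.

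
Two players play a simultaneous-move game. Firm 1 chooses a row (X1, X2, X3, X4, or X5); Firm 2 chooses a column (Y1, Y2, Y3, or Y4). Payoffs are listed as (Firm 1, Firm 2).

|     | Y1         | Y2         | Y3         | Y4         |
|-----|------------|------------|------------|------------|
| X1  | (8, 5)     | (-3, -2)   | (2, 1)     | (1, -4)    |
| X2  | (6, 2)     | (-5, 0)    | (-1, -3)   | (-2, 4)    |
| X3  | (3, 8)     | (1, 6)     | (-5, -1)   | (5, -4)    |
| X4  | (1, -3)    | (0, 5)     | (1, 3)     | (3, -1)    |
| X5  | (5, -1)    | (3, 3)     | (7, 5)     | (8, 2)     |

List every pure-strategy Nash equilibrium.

A profile is a Nash equilibrium when each player is best-responding to the other.
Firm 1's best responses — vs Y1: X1 (payoff 8); vs Y2: X5 (payoff 3); vs Y3: X5 (payoff 7); vs Y4: X5 (payoff 8).
Firm 2's best responses — vs X1: Y1 (payoff 5); vs X2: Y4 (payoff 4); vs X3: Y1 (payoff 8); vs X4: Y2 (payoff 5); vs X5: Y3 (payoff 5).
Mutual best responses occur at (X1, Y1) and (X5, Y3); at each, neither player gains by switching.

(X1, Y1) and (X5, Y3)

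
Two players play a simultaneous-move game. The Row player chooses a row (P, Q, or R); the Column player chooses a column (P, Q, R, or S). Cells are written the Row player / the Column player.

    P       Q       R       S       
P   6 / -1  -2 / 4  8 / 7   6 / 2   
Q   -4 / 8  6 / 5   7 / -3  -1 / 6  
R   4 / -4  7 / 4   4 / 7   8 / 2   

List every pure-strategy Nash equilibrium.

(P, R)

Check mutual best responses: a cell is a NE iff neither player can gain by unilaterally deviating.
The Row player's best responses — vs P: P (payoff 6); vs Q: R (payoff 7); vs R: P (payoff 8); vs S: R (payoff 8).
The Column player's best responses — vs P: R (payoff 7); vs Q: P (payoff 8); vs R: R (payoff 7).
The only mutual best response is (P, R); neither player gains by switching there.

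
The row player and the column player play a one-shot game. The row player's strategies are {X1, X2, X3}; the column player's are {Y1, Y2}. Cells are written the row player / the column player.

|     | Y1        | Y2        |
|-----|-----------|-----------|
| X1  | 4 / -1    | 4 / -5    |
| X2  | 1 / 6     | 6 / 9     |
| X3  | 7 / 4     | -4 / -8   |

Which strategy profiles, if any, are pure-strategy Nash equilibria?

Check mutual best responses: a cell is a NE iff neither player can gain by unilaterally deviating.
The row player's best responses — vs Y1: X3 (payoff 7); vs Y2: X2 (payoff 6).
The column player's best responses — vs X1: Y1 (payoff -1); vs X2: Y2 (payoff 9); vs X3: Y1 (payoff 4).
Mutual best responses occur at (X2, Y2) and (X3, Y1); at each, neither player gains by switching.

(X2, Y2) and (X3, Y1)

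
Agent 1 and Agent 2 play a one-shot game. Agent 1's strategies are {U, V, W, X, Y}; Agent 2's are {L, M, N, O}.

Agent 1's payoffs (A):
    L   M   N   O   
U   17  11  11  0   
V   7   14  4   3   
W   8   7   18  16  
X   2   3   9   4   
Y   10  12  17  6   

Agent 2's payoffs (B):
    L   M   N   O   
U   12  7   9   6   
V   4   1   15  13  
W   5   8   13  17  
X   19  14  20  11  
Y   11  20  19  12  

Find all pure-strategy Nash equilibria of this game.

(U, L) and (W, O)

A profile is a Nash equilibrium when each player is best-responding to the other.
Agent 1's best responses — vs L: U (payoff 17); vs M: V (payoff 14); vs N: W (payoff 18); vs O: W (payoff 16).
Agent 2's best responses — vs U: L (payoff 12); vs V: N (payoff 15); vs W: O (payoff 17); vs X: N (payoff 20); vs Y: M (payoff 20).
Mutual best responses occur at (U, L) and (W, O); at each, neither player gains by switching.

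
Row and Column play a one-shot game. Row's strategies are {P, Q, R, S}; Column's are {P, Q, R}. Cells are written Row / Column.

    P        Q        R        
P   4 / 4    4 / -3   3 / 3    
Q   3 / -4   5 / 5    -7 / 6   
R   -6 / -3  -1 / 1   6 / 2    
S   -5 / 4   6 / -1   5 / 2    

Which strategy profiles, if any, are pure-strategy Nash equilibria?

A profile is a Nash equilibrium when each player is best-responding to the other.
Row's best responses — vs P: P (payoff 4); vs Q: S (payoff 6); vs R: R (payoff 6).
Column's best responses — vs P: P (payoff 4); vs Q: R (payoff 6); vs R: R (payoff 2); vs S: P (payoff 4).
Mutual best responses occur at (P, P) and (R, R); at each, neither player gains by switching.

(P, P) and (R, R)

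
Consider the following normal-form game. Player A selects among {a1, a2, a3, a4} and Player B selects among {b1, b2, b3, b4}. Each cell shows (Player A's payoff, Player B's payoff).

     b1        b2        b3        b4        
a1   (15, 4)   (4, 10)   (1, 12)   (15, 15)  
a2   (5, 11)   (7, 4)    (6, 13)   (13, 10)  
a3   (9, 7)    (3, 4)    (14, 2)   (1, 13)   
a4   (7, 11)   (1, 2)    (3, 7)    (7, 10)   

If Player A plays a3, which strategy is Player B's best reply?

b4

With Player A fixed at a3, Player B's payoffs are: b1 → 7, b2 → 4, b3 → 2, b4 → 13.
The maximum is 13, achieved by b4.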